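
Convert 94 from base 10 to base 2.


94 (base 10) = 94 (decimal)
94 (decimal) = 1011110 (base 2)


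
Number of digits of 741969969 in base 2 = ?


741969969 in base 2 = 101100001110011001000000110001
Number of digits = 30

30 digits (base 2)


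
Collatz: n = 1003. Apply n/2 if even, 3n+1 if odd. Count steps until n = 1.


1003 → 3010 → 1505 → 4516 → 2258 → 1129 → 3388 → 1694 → 847 → 2542 → 1271 → 3814 → 1907 → 5722 → 2861 → 8584 → 4292 → 2146 → 1073 → 3220 → 1610 → 805 → 2416 → 1208 → 604 → 302 → 151 → 454 → 227 → 682 → 341 → 1024 → 512 → 256 → 128 → 64 → 32 → 16 → 8 → 4 → 2 → 1
Total steps = 41

41 steps


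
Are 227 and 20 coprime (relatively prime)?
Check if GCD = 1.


Euclidean algorithm:
227 = 11 * 20 + 7
20 = 2 * 7 + 6
7 = 1 * 6 + 1
6 = 6 * 1 + 0
GCD(227, 20) = 1

Yes, coprime (GCD = 1)


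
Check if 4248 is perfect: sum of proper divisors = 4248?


Proper divisors of 4248: 1, 2, 3, 4, 6, 8, 9, 12, 18, 24, 36, 59, 72, 118, 177, 236, 354, 472, 531, 708, 1062, 1416, 2124
Sum = 1 + 2 + 3 + 4 + 6 + 8 + 9 + 12 + 18 + 24 + 36 + 59 + 72 + 118 + 177 + 236 + 354 + 472 + 531 + 708 + 1062 + 1416 + 2124 = 7452

No, 4248 is not perfect (7452 ≠ 4248)


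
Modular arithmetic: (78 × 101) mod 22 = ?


78 × 101 = 7878
7878 mod 22 = 2


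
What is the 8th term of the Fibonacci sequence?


Sequence: 1, 1, 2, 3, 5, 8, 13, 21
F(8) = 21


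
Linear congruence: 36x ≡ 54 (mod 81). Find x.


GCD(36, 81) = 9 divides 54
Divide: 4x ≡ 6 (mod 9)
x ≡ 6 (mod 9)


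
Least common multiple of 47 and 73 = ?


GCD(47, 73) = 1
LCM = 47*73/1 = 3431/1 = 3431

LCM = 3431


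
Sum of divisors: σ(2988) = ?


Divisors of 2988: 1, 2, 3, 4, 6, 9, 12, 18, 36, 83, 166, 249, 332, 498, 747, 996, 1494, 2988
Sum = 1 + 2 + 3 + 4 + 6 + 9 + 12 + 18 + 36 + 83 + 166 + 249 + 332 + 498 + 747 + 996 + 1494 + 2988 = 7644

σ(2988) = 7644


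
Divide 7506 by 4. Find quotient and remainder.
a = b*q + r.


7506 = 4 * 1876 + 2
Check: 7504 + 2 = 7506

q = 1876, r = 2


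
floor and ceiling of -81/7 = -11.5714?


-81/7 = -11.5714
floor = -12
ceil = -11

floor = -12, ceil = -11


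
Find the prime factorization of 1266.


1266 / 2 = 633
633 / 3 = 211
211 / 211 = 1
1266 = 2 × 3 × 211


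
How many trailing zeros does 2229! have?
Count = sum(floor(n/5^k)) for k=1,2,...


floor(2229/5) = 445
floor(2229/25) = 89
floor(2229/125) = 17
floor(2229/625) = 3
Total = 554

554 trailing zeros


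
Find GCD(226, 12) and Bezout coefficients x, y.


Tabular extended Euclidean (each row: r = 226*s + 12*t):
r=226, s=1, t=0
r=12, s=0, t=1
q=18: r=10, s=1, t=-18   [226*(1) + 12*(-18) = 10]
q=1: r=2, s=-1, t=19   [226*(-1) + 12*(19) = 2]
q=5: r=0, s=6, t=-113   [226*(6) + 12*(-113) = 0]
GCD = 2; from the row with r=2: x=-1, y=19
Check: 226*(-1) + 12*(19) = -226 + 228 = 2

GCD = 2, x = -1, y = 19


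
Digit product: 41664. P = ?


4 × 1 × 6 × 6 × 4 = 576


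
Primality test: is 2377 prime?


Check divisors up to sqrt(2377) = 48.7545
No divisors found.
2377 is prime.

Yes, 2377 is prime


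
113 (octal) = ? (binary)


113 (base 8) = 75 (decimal)
75 (decimal) = 1001011 (base 2)


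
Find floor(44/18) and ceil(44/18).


44/18 = 2.4444
floor = 2
ceil = 3

floor = 2, ceil = 3


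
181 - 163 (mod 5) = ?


181 - 163 = 18
18 mod 5 = 3


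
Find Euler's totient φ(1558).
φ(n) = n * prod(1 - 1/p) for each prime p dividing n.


1558 = 2 × 19 × 41
Prime factors: 2, 19, 41
φ(1558) = 1558 × (1-1/2) × (1-1/19) × (1-1/41)
= 1558 × 1/2 × 18/19 × 40/41 = 720

φ(1558) = 720


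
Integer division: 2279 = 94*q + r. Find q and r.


2279 = 94 * 24 + 23
Check: 2256 + 23 = 2279

q = 24, r = 23


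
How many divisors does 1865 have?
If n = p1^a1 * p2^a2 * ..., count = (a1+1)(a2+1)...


1865 = 5^1 × 373^1
d(1865) = (1+1) × (1+1) = 4

4 divisors


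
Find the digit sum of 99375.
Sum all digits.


9 + 9 + 3 + 7 + 5 = 33


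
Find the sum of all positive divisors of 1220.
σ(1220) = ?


Divisors of 1220: 1, 2, 4, 5, 10, 20, 61, 122, 244, 305, 610, 1220
Sum = 1 + 2 + 4 + 5 + 10 + 20 + 61 + 122 + 244 + 305 + 610 + 1220 = 2604

σ(1220) = 2604


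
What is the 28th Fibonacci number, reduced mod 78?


F(k) mod 78 for k=1..28:
1, 1, 2, 3, 5, 8, 13, 21, 34, 55, 11, 66, 77, 65, 64, 51, 37, 10, 47, 57, 26, 5, 31, 36, 67, 25, 14, 39
F(28) mod 78 = 39


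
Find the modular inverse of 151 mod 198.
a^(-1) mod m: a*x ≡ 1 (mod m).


Use the extended Euclidean algorithm on (198, 151); each row r = 198*s + 151*t:
r=198, s=1, t=0
r=151, s=0, t=1
q=1: r=47, s=1, t=-1   [198*(1) + 151*(-1) = 47]
q=3: r=10, s=-3, t=4   [198*(-3) + 151*(4) = 10]
q=4: r=7, s=13, t=-17   [198*(13) + 151*(-17) = 7]
q=1: r=3, s=-16, t=21   [198*(-16) + 151*(21) = 3]
q=2: r=1, s=45, t=-59   [198*(45) + 151*(-59) = 1]
q=3: r=0, s=-151, t=198   [198*(-151) + 151*(198) = 0]
GCD = 1 with t = -59, so 151*(-59) ≡ 1 (mod 198)
Inverse = -59 mod 198 = 139
Check: 151 * 139 = 20989 ≡ 1 (mod 198)

151^(-1) ≡ 139 (mod 198)


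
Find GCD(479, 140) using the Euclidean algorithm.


479 = 3 * 140 + 59
140 = 2 * 59 + 22
59 = 2 * 22 + 15
22 = 1 * 15 + 7
15 = 2 * 7 + 1
7 = 7 * 1 + 0
GCD = 1


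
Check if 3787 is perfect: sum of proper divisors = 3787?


Proper divisors of 3787: 1, 7, 541
Sum = 1 + 7 + 541 = 549

No, 3787 is not perfect (549 ≠ 3787)


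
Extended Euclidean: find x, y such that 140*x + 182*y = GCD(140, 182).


Tabular extended Euclidean (each row: r = 140*s + 182*t):
r=140, s=1, t=0
r=182, s=0, t=1
q=0: r=140, s=1, t=0   [140*(1) + 182*(0) = 140]
q=1: r=42, s=-1, t=1   [140*(-1) + 182*(1) = 42]
q=3: r=14, s=4, t=-3   [140*(4) + 182*(-3) = 14]
q=3: r=0, s=-13, t=10   [140*(-13) + 182*(10) = 0]
GCD = 14; from the row with r=14: x=4, y=-3
Check: 140*(4) + 182*(-3) = 560 - 546 = 14

GCD = 14, x = 4, y = -3


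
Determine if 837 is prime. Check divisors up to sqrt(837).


837 / 3 = 279 (exact division)
837 is NOT prime.

No, 837 is not prime


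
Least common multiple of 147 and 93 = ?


GCD(147, 93) = 3
LCM = 147*93/3 = 13671/3 = 4557

LCM = 4557


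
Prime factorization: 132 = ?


132 / 2 = 66
66 / 2 = 33
33 / 3 = 11
11 / 11 = 1
132 = 2^2 × 3 × 11


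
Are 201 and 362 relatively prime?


Euclidean algorithm:
362 = 1 * 201 + 161
201 = 1 * 161 + 40
161 = 4 * 40 + 1
40 = 40 * 1 + 0
GCD(201, 362) = 1

Yes, coprime (GCD = 1)


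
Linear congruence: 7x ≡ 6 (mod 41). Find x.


GCD(7, 41) = 1, unique solution
a^(-1) mod 41 = 6
x = 6 * 6 mod 41 = 36

x ≡ 36 (mod 41)


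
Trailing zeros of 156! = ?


floor(156/5) = 31
floor(156/25) = 6
floor(156/125) = 1
Total = 38

38 trailing zeros


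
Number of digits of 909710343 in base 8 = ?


909710343 in base 8 = 6616212007
Number of digits = 10

10 digits (base 8)


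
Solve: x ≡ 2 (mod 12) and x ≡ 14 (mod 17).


M = 12*17 = 204
M1 = M/12 = 17, M2 = M/17 = 12
M1^(-1) mod 12 = 5, M2^(-1) mod 17 = 10
x = 2*17*5 + 14*12*10 = 1850
1850 mod 204 = 14
Check: 14 mod 12 = 2 ✓, 14 mod 17 = 14 ✓

x ≡ 14 (mod 204)


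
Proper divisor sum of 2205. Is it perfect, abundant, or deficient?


Proper divisors: 1, 3, 5, 7, 9, 15, 21, 35, 45, 49, 63, 105, 147, 245, 315, 441, 735
Sum = 1 + 3 + 5 + 7 + 9 + 15 + 21 + 35 + 45 + 49 + 63 + 105 + 147 + 245 + 315 + 441 + 735 = 2241
2241 > 2205 → abundant

s(2205) = 2241 (abundant)


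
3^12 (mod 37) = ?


3^1 mod 37 = 3
3^2 mod 37 = 9
3^3 mod 37 = 27
3^4 mod 37 = 7
3^5 mod 37 = 21
3^6 mod 37 = 26
3^7 mod 37 = 4
3^8 mod 37 = 12
3^9 mod 37 = 36
3^10 mod 37 = 34
3^11 mod 37 = 28
3^12 mod 37 = 10


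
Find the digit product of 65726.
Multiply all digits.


6 × 5 × 7 × 2 × 6 = 2520


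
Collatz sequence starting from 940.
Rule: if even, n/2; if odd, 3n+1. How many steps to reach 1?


940 → 470 → 235 → 706 → 353 → 1060 → 530 → 265 → 796 → 398 → 199 → 598 → 299 → 898 → 449 → 1348 → 674 → 337 → 1012 → 506 → 253 → 760 → 380 → 190 → 95 → 286 → 143 → 430 → 215 → 646 → 323 → 970 → 485 → 1456 → 728 → 364 → 182 → 91 → 274 → 137 → 412 → 206 → 103 → 310 → 155 → 466 → 233 → 700 → 350 → 175 → 526 → 263 → 790 → 395 → 1186 → 593 → 1780 → 890 → 445 → 1336 → 668 → 334 → 167 → 502 → 251 → 754 → 377 → 1132 → 566 → 283 → 850 → 425 → 1276 → 638 → 319 → 958 → 479 → 1438 → 719 → 2158 → 1079 → 3238 → 1619 → 4858 → 2429 → 7288 → 3644 → 1822 → 911 → 2734 → 1367 → 4102 → 2051 → 6154 → 3077 → 9232 → 4616 → 2308 → 1154 → 577 → 1732 → 866 → 433 → 1300 → 650 → 325 → 976 → 488 → 244 → 122 → 61 → 184 → 92 → 46 → 23 → 70 → 35 → 106 → 53 → 160 → 80 → 40 → 20 → 10 → 5 → 16 → 8 → 4 → 2 → 1
Total steps = 129

129 steps


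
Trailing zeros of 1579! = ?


floor(1579/5) = 315
floor(1579/25) = 63
floor(1579/125) = 12
floor(1579/625) = 2
Total = 392

392 trailing zeros


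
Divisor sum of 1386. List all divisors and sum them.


Divisors of 1386: 1, 2, 3, 6, 7, 9, 11, 14, 18, 21, 22, 33, 42, 63, 66, 77, 99, 126, 154, 198, 231, 462, 693, 1386
Sum = 1 + 2 + 3 + 6 + 7 + 9 + 11 + 14 + 18 + 21 + 22 + 33 + 42 + 63 + 66 + 77 + 99 + 126 + 154 + 198 + 231 + 462 + 693 + 1386 = 3744

σ(1386) = 3744


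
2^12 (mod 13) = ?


2^1 mod 13 = 2
2^2 mod 13 = 4
2^3 mod 13 = 8
2^4 mod 13 = 3
2^5 mod 13 = 6
2^6 mod 13 = 12
2^7 mod 13 = 11
2^8 mod 13 = 9
2^9 mod 13 = 5
2^10 mod 13 = 10
2^11 mod 13 = 7
2^12 mod 13 = 1


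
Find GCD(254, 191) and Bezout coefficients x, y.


Tabular extended Euclidean (each row: r = 254*s + 191*t):
r=254, s=1, t=0
r=191, s=0, t=1
q=1: r=63, s=1, t=-1   [254*(1) + 191*(-1) = 63]
q=3: r=2, s=-3, t=4   [254*(-3) + 191*(4) = 2]
q=31: r=1, s=94, t=-125   [254*(94) + 191*(-125) = 1]
q=2: r=0, s=-191, t=254   [254*(-191) + 191*(254) = 0]
GCD = 1; from the row with r=1: x=94, y=-125
Check: 254*(94) + 191*(-125) = 23876 - 23875 = 1

GCD = 1, x = 94, y = -125


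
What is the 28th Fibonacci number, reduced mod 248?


F(k) mod 248 for k=1..28:
1, 1, 2, 3, 5, 8, 13, 21, 34, 55, 89, 144, 233, 129, 114, 243, 109, 104, 213, 69, 34, 103, 137, 240, 129, 121, 2, 123
F(28) mod 248 = 123


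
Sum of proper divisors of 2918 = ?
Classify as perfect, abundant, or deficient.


Proper divisors: 1, 2, 1459
Sum = 1 + 2 + 1459 = 1462
1462 < 2918 → deficient

s(2918) = 1462 (deficient)


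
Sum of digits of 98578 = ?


9 + 8 + 5 + 7 + 8 = 37


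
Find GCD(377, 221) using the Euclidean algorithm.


377 = 1 * 221 + 156
221 = 1 * 156 + 65
156 = 2 * 65 + 26
65 = 2 * 26 + 13
26 = 2 * 13 + 0
GCD = 13


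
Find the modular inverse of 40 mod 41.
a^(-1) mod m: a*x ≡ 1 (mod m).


Use the extended Euclidean algorithm on (41, 40); each row r = 41*s + 40*t:
r=41, s=1, t=0
r=40, s=0, t=1
q=1: r=1, s=1, t=-1   [41*(1) + 40*(-1) = 1]
q=40: r=0, s=-40, t=41   [41*(-40) + 40*(41) = 0]
GCD = 1 with t = -1, so 40*(-1) ≡ 1 (mod 41)
Inverse = -1 mod 41 = 40
Check: 40 * 40 = 1600 ≡ 1 (mod 41)

40^(-1) ≡ 40 (mod 41)


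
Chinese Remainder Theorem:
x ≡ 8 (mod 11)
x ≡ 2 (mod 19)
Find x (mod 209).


M = 11*19 = 209
M1 = M/11 = 19, M2 = M/19 = 11
M1^(-1) mod 11 = 7, M2^(-1) mod 19 = 7
x = 8*19*7 + 2*11*7 = 1218
1218 mod 209 = 173
Check: 173 mod 11 = 8 ✓, 173 mod 19 = 2 ✓

x ≡ 173 (mod 209)


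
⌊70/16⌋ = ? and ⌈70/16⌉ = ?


70/16 = 4.3750
floor = 4
ceil = 5

floor = 4, ceil = 5


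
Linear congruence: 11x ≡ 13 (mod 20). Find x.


GCD(11, 20) = 1, unique solution
a^(-1) mod 20 = 11
x = 11 * 13 mod 20 = 3

x ≡ 3 (mod 20)


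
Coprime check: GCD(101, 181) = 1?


Euclidean algorithm:
181 = 1 * 101 + 80
101 = 1 * 80 + 21
80 = 3 * 21 + 17
21 = 1 * 17 + 4
17 = 4 * 4 + 1
4 = 4 * 1 + 0
GCD(101, 181) = 1

Yes, coprime (GCD = 1)


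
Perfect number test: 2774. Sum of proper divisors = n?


Proper divisors of 2774: 1, 2, 19, 38, 73, 146, 1387
Sum = 1 + 2 + 19 + 38 + 73 + 146 + 1387 = 1666

No, 2774 is not perfect (1666 ≠ 2774)


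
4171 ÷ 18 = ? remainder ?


4171 = 18 * 231 + 13
Check: 4158 + 13 = 4171

q = 231, r = 13


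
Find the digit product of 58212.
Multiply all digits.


5 × 8 × 2 × 1 × 2 = 160


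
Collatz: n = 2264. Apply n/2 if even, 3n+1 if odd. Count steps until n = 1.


2264 → 1132 → 566 → 283 → 850 → 425 → 1276 → 638 → 319 → 958 → 479 → 1438 → 719 → 2158 → 1079 → 3238 → 1619 → 4858 → 2429 → 7288 → 3644 → 1822 → 911 → 2734 → 1367 → 4102 → 2051 → 6154 → 3077 → 9232 → 4616 → 2308 → 1154 → 577 → 1732 → 866 → 433 → 1300 → 650 → 325 → 976 → 488 → 244 → 122 → 61 → 184 → 92 → 46 → 23 → 70 → 35 → 106 → 53 → 160 → 80 → 40 → 20 → 10 → 5 → 16 → 8 → 4 → 2 → 1
Total steps = 63

63 steps


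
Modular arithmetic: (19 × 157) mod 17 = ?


19 × 157 = 2983
2983 mod 17 = 8


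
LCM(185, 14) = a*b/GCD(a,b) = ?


GCD(185, 14) = 1
LCM = 185*14/1 = 2590/1 = 2590

LCM = 2590


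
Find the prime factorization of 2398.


2398 / 2 = 1199
1199 / 11 = 109
109 / 109 = 1
2398 = 2 × 11 × 109


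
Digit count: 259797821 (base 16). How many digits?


259797821 in base 16 = F7C333D
Number of digits = 7

7 digits (base 16)


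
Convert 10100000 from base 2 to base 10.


10100000 (base 2) = 160 (decimal)
160 (decimal) = 160 (base 10)


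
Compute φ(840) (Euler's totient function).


840 = 2^3 × 3 × 5 × 7
Prime factors: 2, 3, 5, 7
φ(840) = 840 × (1-1/2) × (1-1/3) × (1-1/5) × (1-1/7)
= 840 × 1/2 × 2/3 × 4/5 × 6/7 = 192

φ(840) = 192


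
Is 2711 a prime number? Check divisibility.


Check divisors up to sqrt(2711) = 52.0673
No divisors found.
2711 is prime.

Yes, 2711 is prime


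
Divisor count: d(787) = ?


787 = 787^1
d(787) = (1+1) = 2

2 divisors


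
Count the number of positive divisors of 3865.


3865 = 5^1 × 773^1
d(3865) = (1+1) × (1+1) = 4

4 divisors


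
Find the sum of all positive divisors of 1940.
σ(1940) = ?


Divisors of 1940: 1, 2, 4, 5, 10, 20, 97, 194, 388, 485, 970, 1940
Sum = 1 + 2 + 4 + 5 + 10 + 20 + 97 + 194 + 388 + 485 + 970 + 1940 = 4116

σ(1940) = 4116


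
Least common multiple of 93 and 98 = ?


GCD(93, 98) = 1
LCM = 93*98/1 = 9114/1 = 9114

LCM = 9114


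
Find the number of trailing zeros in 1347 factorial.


floor(1347/5) = 269
floor(1347/25) = 53
floor(1347/125) = 10
floor(1347/625) = 2
Total = 334

334 trailing zeros


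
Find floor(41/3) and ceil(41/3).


41/3 = 13.6667
floor = 13
ceil = 14

floor = 13, ceil = 14


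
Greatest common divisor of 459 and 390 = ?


459 = 1 * 390 + 69
390 = 5 * 69 + 45
69 = 1 * 45 + 24
45 = 1 * 24 + 21
24 = 1 * 21 + 3
21 = 7 * 3 + 0
GCD = 3


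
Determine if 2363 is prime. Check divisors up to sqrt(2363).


2363 / 17 = 139 (exact division)
2363 is NOT prime.

No, 2363 is not prime


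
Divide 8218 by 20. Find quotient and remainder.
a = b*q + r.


8218 = 20 * 410 + 18
Check: 8200 + 18 = 8218

q = 410, r = 18


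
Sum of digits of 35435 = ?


3 + 5 + 4 + 3 + 5 = 20


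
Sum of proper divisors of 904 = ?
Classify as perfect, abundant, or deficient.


Proper divisors: 1, 2, 4, 8, 113, 226, 452
Sum = 1 + 2 + 4 + 8 + 113 + 226 + 452 = 806
806 < 904 → deficient

s(904) = 806 (deficient)


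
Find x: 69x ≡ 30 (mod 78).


GCD(69, 78) = 3 divides 30
Divide: 23x ≡ 10 (mod 26)
x ≡ 14 (mod 26)


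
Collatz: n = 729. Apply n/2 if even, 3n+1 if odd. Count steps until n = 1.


729 → 2188 → 1094 → 547 → 1642 → 821 → 2464 → 1232 → 616 → 308 → 154 → 77 → 232 → 116 → 58 → 29 → 88 → 44 → 22 → 11 → 34 → 17 → 52 → 26 → 13 → 40 → 20 → 10 → 5 → 16 → 8 → 4 → 2 → 1
Total steps = 33

33 steps


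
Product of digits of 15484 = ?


1 × 5 × 4 × 8 × 4 = 640


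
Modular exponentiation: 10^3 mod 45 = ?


10^1 mod 45 = 10
10^2 mod 45 = 10
10^3 mod 45 = 10


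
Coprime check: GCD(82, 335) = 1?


Euclidean algorithm:
335 = 4 * 82 + 7
82 = 11 * 7 + 5
7 = 1 * 5 + 2
5 = 2 * 2 + 1
2 = 2 * 1 + 0
GCD(82, 335) = 1

Yes, coprime (GCD = 1)


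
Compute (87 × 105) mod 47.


87 × 105 = 9135
9135 mod 47 = 17


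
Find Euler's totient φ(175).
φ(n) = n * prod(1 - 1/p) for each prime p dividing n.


175 = 5^2 × 7
Prime factors: 5, 7
φ(175) = 175 × (1-1/5) × (1-1/7)
= 175 × 4/5 × 6/7 = 120

φ(175) = 120


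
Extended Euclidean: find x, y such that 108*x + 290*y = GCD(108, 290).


Tabular extended Euclidean (each row: r = 108*s + 290*t):
r=108, s=1, t=0
r=290, s=0, t=1
q=0: r=108, s=1, t=0   [108*(1) + 290*(0) = 108]
q=2: r=74, s=-2, t=1   [108*(-2) + 290*(1) = 74]
q=1: r=34, s=3, t=-1   [108*(3) + 290*(-1) = 34]
q=2: r=6, s=-8, t=3   [108*(-8) + 290*(3) = 6]
q=5: r=4, s=43, t=-16   [108*(43) + 290*(-16) = 4]
q=1: r=2, s=-51, t=19   [108*(-51) + 290*(19) = 2]
q=2: r=0, s=145, t=-54   [108*(145) + 290*(-54) = 0]
GCD = 2; from the row with r=2: x=-51, y=19
Check: 108*(-51) + 290*(19) = -5508 + 5510 = 2

GCD = 2, x = -51, y = 19


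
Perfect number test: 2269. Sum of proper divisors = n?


Proper divisors of 2269: 1
Sum = 1 = 1

No, 2269 is not perfect (1 ≠ 2269)


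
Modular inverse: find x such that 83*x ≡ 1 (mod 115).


Use the extended Euclidean algorithm on (115, 83); each row r = 115*s + 83*t:
r=115, s=1, t=0
r=83, s=0, t=1
q=1: r=32, s=1, t=-1   [115*(1) + 83*(-1) = 32]
q=2: r=19, s=-2, t=3   [115*(-2) + 83*(3) = 19]
q=1: r=13, s=3, t=-4   [115*(3) + 83*(-4) = 13]
q=1: r=6, s=-5, t=7   [115*(-5) + 83*(7) = 6]
q=2: r=1, s=13, t=-18   [115*(13) + 83*(-18) = 1]
q=6: r=0, s=-83, t=115   [115*(-83) + 83*(115) = 0]
GCD = 1 with t = -18, so 83*(-18) ≡ 1 (mod 115)
Inverse = -18 mod 115 = 97
Check: 83 * 97 = 8051 ≡ 1 (mod 115)

83^(-1) ≡ 97 (mod 115)


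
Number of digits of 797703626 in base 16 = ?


797703626 in base 16 = 2F8BFDCA
Number of digits = 8

8 digits (base 16)


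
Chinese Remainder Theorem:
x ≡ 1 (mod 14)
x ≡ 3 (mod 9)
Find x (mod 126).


M = 14*9 = 126
M1 = M/14 = 9, M2 = M/9 = 14
M1^(-1) mod 14 = 11, M2^(-1) mod 9 = 2
x = 1*9*11 + 3*14*2 = 183
183 mod 126 = 57
Check: 57 mod 14 = 1 ✓, 57 mod 9 = 3 ✓

x ≡ 57 (mod 126)


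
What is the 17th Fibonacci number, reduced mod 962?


F(k) mod 962 for k=1..17:
1, 1, 2, 3, 5, 8, 13, 21, 34, 55, 89, 144, 233, 377, 610, 25, 635
F(17) mod 962 = 635


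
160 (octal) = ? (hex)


160 (base 8) = 112 (decimal)
112 (decimal) = 70 (base 16)


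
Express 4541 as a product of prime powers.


4541 / 19 = 239
239 / 239 = 1
4541 = 19 × 239


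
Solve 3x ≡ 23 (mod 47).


GCD(3, 47) = 1, unique solution
a^(-1) mod 47 = 16
x = 16 * 23 mod 47 = 39

x ≡ 39 (mod 47)


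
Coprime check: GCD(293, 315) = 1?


Euclidean algorithm:
315 = 1 * 293 + 22
293 = 13 * 22 + 7
22 = 3 * 7 + 1
7 = 7 * 1 + 0
GCD(293, 315) = 1

Yes, coprime (GCD = 1)


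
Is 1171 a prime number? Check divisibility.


Check divisors up to sqrt(1171) = 34.2199
No divisors found.
1171 is prime.

Yes, 1171 is prime


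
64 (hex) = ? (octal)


64 (base 16) = 100 (decimal)
100 (decimal) = 144 (base 8)


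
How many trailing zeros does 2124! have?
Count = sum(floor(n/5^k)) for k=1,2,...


floor(2124/5) = 424
floor(2124/25) = 84
floor(2124/125) = 16
floor(2124/625) = 3
Total = 527

527 trailing zeros


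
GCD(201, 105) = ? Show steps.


201 = 1 * 105 + 96
105 = 1 * 96 + 9
96 = 10 * 9 + 6
9 = 1 * 6 + 3
6 = 2 * 3 + 0
GCD = 3


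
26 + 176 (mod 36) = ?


26 + 176 = 202
202 mod 36 = 22


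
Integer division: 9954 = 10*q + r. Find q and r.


9954 = 10 * 995 + 4
Check: 9950 + 4 = 9954

q = 995, r = 4


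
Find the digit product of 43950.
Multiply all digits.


4 × 3 × 9 × 5 × 0 = 0


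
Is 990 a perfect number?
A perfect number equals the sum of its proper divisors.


Proper divisors of 990: 1, 2, 3, 5, 6, 9, 10, 11, 15, 18, 22, 30, 33, 45, 55, 66, 90, 99, 110, 165, 198, 330, 495
Sum = 1 + 2 + 3 + 5 + 6 + 9 + 10 + 11 + 15 + 18 + 22 + 30 + 33 + 45 + 55 + 66 + 90 + 99 + 110 + 165 + 198 + 330 + 495 = 1818

No, 990 is not perfect (1818 ≠ 990)


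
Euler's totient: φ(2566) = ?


2566 = 2 × 1283
Prime factors: 2, 1283
φ(2566) = 2566 × (1-1/2) × (1-1/1283)
= 2566 × 1/2 × 1282/1283 = 1282

φ(2566) = 1282


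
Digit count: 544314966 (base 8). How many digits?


544314966 in base 8 = 4034313126
Number of digits = 10

10 digits (base 8)


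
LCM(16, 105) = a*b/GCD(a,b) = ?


GCD(16, 105) = 1
LCM = 16*105/1 = 1680/1 = 1680

LCM = 1680


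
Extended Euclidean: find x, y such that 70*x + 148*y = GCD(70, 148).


Tabular extended Euclidean (each row: r = 70*s + 148*t):
r=70, s=1, t=0
r=148, s=0, t=1
q=0: r=70, s=1, t=0   [70*(1) + 148*(0) = 70]
q=2: r=8, s=-2, t=1   [70*(-2) + 148*(1) = 8]
q=8: r=6, s=17, t=-8   [70*(17) + 148*(-8) = 6]
q=1: r=2, s=-19, t=9   [70*(-19) + 148*(9) = 2]
q=3: r=0, s=74, t=-35   [70*(74) + 148*(-35) = 0]
GCD = 2; from the row with r=2: x=-19, y=9
Check: 70*(-19) + 148*(9) = -1330 + 1332 = 2

GCD = 2, x = -19, y = 9


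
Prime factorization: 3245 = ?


3245 / 5 = 649
649 / 11 = 59
59 / 59 = 1
3245 = 5 × 11 × 59


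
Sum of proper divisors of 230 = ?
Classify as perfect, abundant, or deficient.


Proper divisors: 1, 2, 5, 10, 23, 46, 115
Sum = 1 + 2 + 5 + 10 + 23 + 46 + 115 = 202
202 < 230 → deficient

s(230) = 202 (deficient)


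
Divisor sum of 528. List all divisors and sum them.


Divisors of 528: 1, 2, 3, 4, 6, 8, 11, 12, 16, 22, 24, 33, 44, 48, 66, 88, 132, 176, 264, 528
Sum = 1 + 2 + 3 + 4 + 6 + 8 + 11 + 12 + 16 + 22 + 24 + 33 + 44 + 48 + 66 + 88 + 132 + 176 + 264 + 528 = 1488

σ(528) = 1488


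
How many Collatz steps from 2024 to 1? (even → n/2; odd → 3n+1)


2024 → 1012 → 506 → 253 → 760 → 380 → 190 → 95 → 286 → 143 → 430 → 215 → 646 → 323 → 970 → 485 → 1456 → 728 → 364 → 182 → 91 → 274 → 137 → 412 → 206 → 103 → 310 → 155 → 466 → 233 → 700 → 350 → 175 → 526 → 263 → 790 → 395 → 1186 → 593 → 1780 → 890 → 445 → 1336 → 668 → 334 → 167 → 502 → 251 → 754 → 377 → 1132 → 566 → 283 → 850 → 425 → 1276 → 638 → 319 → 958 → 479 → 1438 → 719 → 2158 → 1079 → 3238 → 1619 → 4858 → 2429 → 7288 → 3644 → 1822 → 911 → 2734 → 1367 → 4102 → 2051 → 6154 → 3077 → 9232 → 4616 → 2308 → 1154 → 577 → 1732 → 866 → 433 → 1300 → 650 → 325 → 976 → 488 → 244 → 122 → 61 → 184 → 92 → 46 → 23 → 70 → 35 → 106 → 53 → 160 → 80 → 40 → 20 → 10 → 5 → 16 → 8 → 4 → 2 → 1
Total steps = 112

112 steps


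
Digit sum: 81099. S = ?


8 + 1 + 0 + 9 + 9 = 27


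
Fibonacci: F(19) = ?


Sequence: 1, 1, 2, 3, 5, 8, 13, 21, 34, 55, 89, 144, 233, 377, 610, 987, 1597, 2584, 4181
F(19) = 4181


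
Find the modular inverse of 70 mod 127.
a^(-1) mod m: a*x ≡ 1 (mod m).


Use the extended Euclidean algorithm on (127, 70); each row r = 127*s + 70*t:
r=127, s=1, t=0
r=70, s=0, t=1
q=1: r=57, s=1, t=-1   [127*(1) + 70*(-1) = 57]
q=1: r=13, s=-1, t=2   [127*(-1) + 70*(2) = 13]
q=4: r=5, s=5, t=-9   [127*(5) + 70*(-9) = 5]
q=2: r=3, s=-11, t=20   [127*(-11) + 70*(20) = 3]
q=1: r=2, s=16, t=-29   [127*(16) + 70*(-29) = 2]
q=1: r=1, s=-27, t=49   [127*(-27) + 70*(49) = 1]
q=2: r=0, s=70, t=-127   [127*(70) + 70*(-127) = 0]
GCD = 1 with t = 49, so 70*(49) ≡ 1 (mod 127)
Inverse = 49 mod 127 = 49
Check: 70 * 49 = 3430 ≡ 1 (mod 127)

70^(-1) ≡ 49 (mod 127)


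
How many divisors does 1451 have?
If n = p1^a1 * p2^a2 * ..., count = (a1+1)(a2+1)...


1451 = 1451^1
d(1451) = (1+1) = 2

2 divisors


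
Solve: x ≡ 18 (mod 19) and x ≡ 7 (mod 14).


M = 19*14 = 266
M1 = M/19 = 14, M2 = M/14 = 19
M1^(-1) mod 19 = 15, M2^(-1) mod 14 = 3
x = 18*14*15 + 7*19*3 = 4179
4179 mod 266 = 189
Check: 189 mod 19 = 18 ✓, 189 mod 14 = 7 ✓

x ≡ 189 (mod 266)


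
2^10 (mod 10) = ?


2^1 mod 10 = 2
2^2 mod 10 = 4
2^3 mod 10 = 8
2^4 mod 10 = 6
2^5 mod 10 = 2
2^6 mod 10 = 4
2^7 mod 10 = 8
2^8 mod 10 = 6
2^9 mod 10 = 2
2^10 mod 10 = 4


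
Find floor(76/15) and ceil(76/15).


76/15 = 5.0667
floor = 5
ceil = 6

floor = 5, ceil = 6


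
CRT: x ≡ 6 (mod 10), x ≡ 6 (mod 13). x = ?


M = 10*13 = 130
M1 = M/10 = 13, M2 = M/13 = 10
M1^(-1) mod 10 = 7, M2^(-1) mod 13 = 4
x = 6*13*7 + 6*10*4 = 786
786 mod 130 = 6
Check: 6 mod 10 = 6 ✓, 6 mod 13 = 6 ✓

x ≡ 6 (mod 130)


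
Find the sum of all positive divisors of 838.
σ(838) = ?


Divisors of 838: 1, 2, 419, 838
Sum = 1 + 2 + 419 + 838 = 1260

σ(838) = 1260


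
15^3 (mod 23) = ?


15^1 mod 23 = 15
15^2 mod 23 = 18
15^3 mod 23 = 17


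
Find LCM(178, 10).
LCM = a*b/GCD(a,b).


GCD(178, 10) = 2
LCM = 178*10/2 = 1780/2 = 890

LCM = 890


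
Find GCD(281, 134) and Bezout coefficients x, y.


Tabular extended Euclidean (each row: r = 281*s + 134*t):
r=281, s=1, t=0
r=134, s=0, t=1
q=2: r=13, s=1, t=-2   [281*(1) + 134*(-2) = 13]
q=10: r=4, s=-10, t=21   [281*(-10) + 134*(21) = 4]
q=3: r=1, s=31, t=-65   [281*(31) + 134*(-65) = 1]
q=4: r=0, s=-134, t=281   [281*(-134) + 134*(281) = 0]
GCD = 1; from the row with r=1: x=31, y=-65
Check: 281*(31) + 134*(-65) = 8711 - 8710 = 1

GCD = 1, x = 31, y = -65


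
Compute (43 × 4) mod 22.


43 × 4 = 172
172 mod 22 = 18


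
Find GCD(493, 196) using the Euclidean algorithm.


493 = 2 * 196 + 101
196 = 1 * 101 + 95
101 = 1 * 95 + 6
95 = 15 * 6 + 5
6 = 1 * 5 + 1
5 = 5 * 1 + 0
GCD = 1


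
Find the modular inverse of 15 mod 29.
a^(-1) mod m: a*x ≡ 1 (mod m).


Use the extended Euclidean algorithm on (29, 15); each row r = 29*s + 15*t:
r=29, s=1, t=0
r=15, s=0, t=1
q=1: r=14, s=1, t=-1   [29*(1) + 15*(-1) = 14]
q=1: r=1, s=-1, t=2   [29*(-1) + 15*(2) = 1]
q=14: r=0, s=15, t=-29   [29*(15) + 15*(-29) = 0]
GCD = 1 with t = 2, so 15*(2) ≡ 1 (mod 29)
Inverse = 2 mod 29 = 2
Check: 15 * 2 = 30 ≡ 1 (mod 29)

15^(-1) ≡ 2 (mod 29)


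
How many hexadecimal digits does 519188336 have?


519188336 in base 16 = 1EF22F70
Number of digits = 8

8 digits (base 16)


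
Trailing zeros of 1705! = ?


floor(1705/5) = 341
floor(1705/25) = 68
floor(1705/125) = 13
floor(1705/625) = 2
Total = 424

424 trailing zeros


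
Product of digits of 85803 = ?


8 × 5 × 8 × 0 × 3 = 0


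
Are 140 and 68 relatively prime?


Euclidean algorithm:
140 = 2 * 68 + 4
68 = 17 * 4 + 0
GCD(140, 68) = 4

No, not coprime (GCD = 4)


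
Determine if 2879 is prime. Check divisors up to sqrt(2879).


Check divisors up to sqrt(2879) = 53.6563
No divisors found.
2879 is prime.

Yes, 2879 is prime


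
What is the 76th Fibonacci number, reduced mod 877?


F(k) mod 877 for k=1..76:
1, 1, 2, 3, 5, 8, 13, 21, 34, 55, 89, 144, 233, 377, 610, 110, 720, 830, 673, 626, 422, 171, 593, 764, 480, 367, 847, 337, 307, 644, 74, 718, 792, 633, 548, 304, 852, 279, 254, 533, 787, 443, 353, 796, 272, 191, 463, 654, 240, 17, 257, 274, 531, 805, 459, 387, 846, 356, 325, 681, 129, 810, 62, 872, 57, 52, 109, 161, 270, 431, 701, 255, 79, 334, 413, 747
F(76) mod 877 = 747


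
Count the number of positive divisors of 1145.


1145 = 5^1 × 229^1
d(1145) = (1+1) × (1+1) = 4

4 divisors


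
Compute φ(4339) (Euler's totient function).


4339 = 4339
Prime factors: 4339
φ(4339) = 4339 × (1-1/4339)
= 4339 × 4338/4339 = 4338

φ(4339) = 4338


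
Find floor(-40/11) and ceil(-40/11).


-40/11 = -3.6364
floor = -4
ceil = -3

floor = -4, ceil = -3


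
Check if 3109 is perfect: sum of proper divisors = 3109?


Proper divisors of 3109: 1
Sum = 1 = 1

No, 3109 is not perfect (1 ≠ 3109)


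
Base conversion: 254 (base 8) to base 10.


254 (base 8) = 172 (decimal)
172 (decimal) = 172 (base 10)


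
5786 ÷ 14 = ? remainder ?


5786 = 14 * 413 + 4
Check: 5782 + 4 = 5786

q = 413, r = 4


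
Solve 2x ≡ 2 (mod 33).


GCD(2, 33) = 1, unique solution
a^(-1) mod 33 = 17
x = 17 * 2 mod 33 = 1

x ≡ 1 (mod 33)


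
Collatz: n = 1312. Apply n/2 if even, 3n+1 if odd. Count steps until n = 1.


1312 → 656 → 328 → 164 → 82 → 41 → 124 → 62 → 31 → 94 → 47 → 142 → 71 → 214 → 107 → 322 → 161 → 484 → 242 → 121 → 364 → 182 → 91 → 274 → 137 → 412 → 206 → 103 → 310 → 155 → 466 → 233 → 700 → 350 → 175 → 526 → 263 → 790 → 395 → 1186 → 593 → 1780 → 890 → 445 → 1336 → 668 → 334 → 167 → 502 → 251 → 754 → 377 → 1132 → 566 → 283 → 850 → 425 → 1276 → 638 → 319 → 958 → 479 → 1438 → 719 → 2158 → 1079 → 3238 → 1619 → 4858 → 2429 → 7288 → 3644 → 1822 → 911 → 2734 → 1367 → 4102 → 2051 → 6154 → 3077 → 9232 → 4616 → 2308 → 1154 → 577 → 1732 → 866 → 433 → 1300 → 650 → 325 → 976 → 488 → 244 → 122 → 61 → 184 → 92 → 46 → 23 → 70 → 35 → 106 → 53 → 160 → 80 → 40 → 20 → 10 → 5 → 16 → 8 → 4 → 2 → 1
Total steps = 114

114 steps


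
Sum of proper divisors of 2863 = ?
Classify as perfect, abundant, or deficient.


Proper divisors: 1, 7, 409
Sum = 1 + 7 + 409 = 417
417 < 2863 → deficient

s(2863) = 417 (deficient)


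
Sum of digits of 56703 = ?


5 + 6 + 7 + 0 + 3 = 21


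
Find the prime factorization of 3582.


3582 / 2 = 1791
1791 / 3 = 597
597 / 3 = 199
199 / 199 = 1
3582 = 2 × 3^2 × 199


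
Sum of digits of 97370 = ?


9 + 7 + 3 + 7 + 0 = 26


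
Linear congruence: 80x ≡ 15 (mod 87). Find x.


GCD(80, 87) = 1, unique solution
a^(-1) mod 87 = 62
x = 62 * 15 mod 87 = 60

x ≡ 60 (mod 87)


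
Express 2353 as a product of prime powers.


2353 / 13 = 181
181 / 181 = 1
2353 = 13 × 181


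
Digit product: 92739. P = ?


9 × 2 × 7 × 3 × 9 = 3402


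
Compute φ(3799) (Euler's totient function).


3799 = 29 × 131
Prime factors: 29, 131
φ(3799) = 3799 × (1-1/29) × (1-1/131)
= 3799 × 28/29 × 130/131 = 3640

φ(3799) = 3640


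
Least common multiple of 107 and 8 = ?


GCD(107, 8) = 1
LCM = 107*8/1 = 856/1 = 856

LCM = 856


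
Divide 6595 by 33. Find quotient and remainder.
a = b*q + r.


6595 = 33 * 199 + 28
Check: 6567 + 28 = 6595

q = 199, r = 28


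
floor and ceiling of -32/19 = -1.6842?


-32/19 = -1.6842
floor = -2
ceil = -1

floor = -2, ceil = -1


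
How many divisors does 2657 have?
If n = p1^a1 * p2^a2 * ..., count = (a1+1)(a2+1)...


2657 = 2657^1
d(2657) = (1+1) = 2

2 divisors


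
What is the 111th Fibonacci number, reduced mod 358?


F(k) mod 358 for k=1..111:
1, 1, 2, 3, 5, 8, 13, 21, 34, 55, 89, 144, 233, 19, 252, 271, 165, 78, 243, 321, 206, 169, 17, 186, 203, 31, 234, 265, 141, 48, 189, 237, 68, 305, 15, 320, 335, 297, 274, 213, 129, 342, 113, 97, 210, 307, 159, 108, 267, 17, 284, 301, 227, 170, 39, 209, 248, 99, 347, 88, 77, 165, 242, 49, 291, 340, 273, 255, 170, 67, 237, 304, 183, 129, 312, 83, 37, 120, 157, 277, 76, 353, 71, 66, 137, 203, 340, 185, 167, 352, 161, 155, 316, 113, 71, 184, 255, 81, 336, 59, 37, 96, 133, 229, 4, 233, 237, 112, 349, 103, 94
F(111) mod 358 = 94


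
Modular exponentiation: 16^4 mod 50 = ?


16^1 mod 50 = 16
16^2 mod 50 = 6
16^3 mod 50 = 46
16^4 mod 50 = 36


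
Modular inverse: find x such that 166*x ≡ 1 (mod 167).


Use the extended Euclidean algorithm on (167, 166); each row r = 167*s + 166*t:
r=167, s=1, t=0
r=166, s=0, t=1
q=1: r=1, s=1, t=-1   [167*(1) + 166*(-1) = 1]
q=166: r=0, s=-166, t=167   [167*(-166) + 166*(167) = 0]
GCD = 1 with t = -1, so 166*(-1) ≡ 1 (mod 167)
Inverse = -1 mod 167 = 166
Check: 166 * 166 = 27556 ≡ 1 (mod 167)

166^(-1) ≡ 166 (mod 167)


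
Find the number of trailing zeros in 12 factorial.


floor(12/5) = 2
Total = 2

2 trailing zeros


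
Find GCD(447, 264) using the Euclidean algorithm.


447 = 1 * 264 + 183
264 = 1 * 183 + 81
183 = 2 * 81 + 21
81 = 3 * 21 + 18
21 = 1 * 18 + 3
18 = 6 * 3 + 0
GCD = 3


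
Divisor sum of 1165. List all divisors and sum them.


Divisors of 1165: 1, 5, 233, 1165
Sum = 1 + 5 + 233 + 1165 = 1404

σ(1165) = 1404


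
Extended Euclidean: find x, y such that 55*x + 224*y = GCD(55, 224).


Tabular extended Euclidean (each row: r = 55*s + 224*t):
r=55, s=1, t=0
r=224, s=0, t=1
q=0: r=55, s=1, t=0   [55*(1) + 224*(0) = 55]
q=4: r=4, s=-4, t=1   [55*(-4) + 224*(1) = 4]
q=13: r=3, s=53, t=-13   [55*(53) + 224*(-13) = 3]
q=1: r=1, s=-57, t=14   [55*(-57) + 224*(14) = 1]
q=3: r=0, s=224, t=-55   [55*(224) + 224*(-55) = 0]
GCD = 1; from the row with r=1: x=-57, y=14
Check: 55*(-57) + 224*(14) = -3135 + 3136 = 1

GCD = 1, x = -57, y = 14


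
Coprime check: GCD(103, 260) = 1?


Euclidean algorithm:
260 = 2 * 103 + 54
103 = 1 * 54 + 49
54 = 1 * 49 + 5
49 = 9 * 5 + 4
5 = 1 * 4 + 1
4 = 4 * 1 + 0
GCD(103, 260) = 1

Yes, coprime (GCD = 1)


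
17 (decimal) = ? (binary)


17 (base 10) = 17 (decimal)
17 (decimal) = 10001 (base 2)


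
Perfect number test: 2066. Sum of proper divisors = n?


Proper divisors of 2066: 1, 2, 1033
Sum = 1 + 2 + 1033 = 1036

No, 2066 is not perfect (1036 ≠ 2066)


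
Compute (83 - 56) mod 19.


83 - 56 = 27
27 mod 19 = 8


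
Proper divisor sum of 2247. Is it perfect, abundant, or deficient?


Proper divisors: 1, 3, 7, 21, 107, 321, 749
Sum = 1 + 3 + 7 + 21 + 107 + 321 + 749 = 1209
1209 < 2247 → deficient

s(2247) = 1209 (deficient)


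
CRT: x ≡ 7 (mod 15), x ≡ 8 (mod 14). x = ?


M = 15*14 = 210
M1 = M/15 = 14, M2 = M/14 = 15
M1^(-1) mod 15 = 14, M2^(-1) mod 14 = 1
x = 7*14*14 + 8*15*1 = 1492
1492 mod 210 = 22
Check: 22 mod 15 = 7 ✓, 22 mod 14 = 8 ✓

x ≡ 22 (mod 210)


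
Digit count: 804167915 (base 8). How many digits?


804167915 in base 8 = 5773520353
Number of digits = 10

10 digits (base 8)


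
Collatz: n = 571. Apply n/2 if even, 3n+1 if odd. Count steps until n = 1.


571 → 1714 → 857 → 2572 → 1286 → 643 → 1930 → 965 → 2896 → 1448 → 724 → 362 → 181 → 544 → 272 → 136 → 68 → 34 → 17 → 52 → 26 → 13 → 40 → 20 → 10 → 5 → 16 → 8 → 4 → 2 → 1
Total steps = 30

30 steps


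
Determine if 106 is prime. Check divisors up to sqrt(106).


106 / 2 = 53 (exact division)
106 is NOT prime.

No, 106 is not prime


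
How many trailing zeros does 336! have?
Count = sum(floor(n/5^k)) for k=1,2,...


floor(336/5) = 67
floor(336/25) = 13
floor(336/125) = 2
Total = 82

82 trailing zeros


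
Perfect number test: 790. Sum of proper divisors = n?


Proper divisors of 790: 1, 2, 5, 10, 79, 158, 395
Sum = 1 + 2 + 5 + 10 + 79 + 158 + 395 = 650

No, 790 is not perfect (650 ≠ 790)


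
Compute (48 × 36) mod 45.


48 × 36 = 1728
1728 mod 45 = 18


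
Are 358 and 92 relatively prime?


Euclidean algorithm:
358 = 3 * 92 + 82
92 = 1 * 82 + 10
82 = 8 * 10 + 2
10 = 5 * 2 + 0
GCD(358, 92) = 2

No, not coprime (GCD = 2)


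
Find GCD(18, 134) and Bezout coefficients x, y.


Tabular extended Euclidean (each row: r = 18*s + 134*t):
r=18, s=1, t=0
r=134, s=0, t=1
q=0: r=18, s=1, t=0   [18*(1) + 134*(0) = 18]
q=7: r=8, s=-7, t=1   [18*(-7) + 134*(1) = 8]
q=2: r=2, s=15, t=-2   [18*(15) + 134*(-2) = 2]
q=4: r=0, s=-67, t=9   [18*(-67) + 134*(9) = 0]
GCD = 2; from the row with r=2: x=15, y=-2
Check: 18*(15) + 134*(-2) = 270 - 268 = 2

GCD = 2, x = 15, y = -2


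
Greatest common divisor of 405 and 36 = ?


405 = 11 * 36 + 9
36 = 4 * 9 + 0
GCD = 9


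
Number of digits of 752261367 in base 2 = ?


752261367 in base 2 = 101100110101101001100011110111
Number of digits = 30

30 digits (base 2)


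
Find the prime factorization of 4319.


4319 / 7 = 617
617 / 617 = 1
4319 = 7 × 617


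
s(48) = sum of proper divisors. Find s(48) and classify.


Proper divisors: 1, 2, 3, 4, 6, 8, 12, 16, 24
Sum = 1 + 2 + 3 + 4 + 6 + 8 + 12 + 16 + 24 = 76
76 > 48 → abundant

s(48) = 76 (abundant)


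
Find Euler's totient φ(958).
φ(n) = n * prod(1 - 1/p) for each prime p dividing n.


958 = 2 × 479
Prime factors: 2, 479
φ(958) = 958 × (1-1/2) × (1-1/479)
= 958 × 1/2 × 478/479 = 478

φ(958) = 478


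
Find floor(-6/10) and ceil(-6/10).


-6/10 = -0.6000
floor = -1
ceil = 0

floor = -1, ceil = 0


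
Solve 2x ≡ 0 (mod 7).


GCD(2, 7) = 1, unique solution
a^(-1) mod 7 = 4
x = 4 * 0 mod 7 = 0

x ≡ 0 (mod 7)


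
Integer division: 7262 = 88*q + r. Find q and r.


7262 = 88 * 82 + 46
Check: 7216 + 46 = 7262

q = 82, r = 46


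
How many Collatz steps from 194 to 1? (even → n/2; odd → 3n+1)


194 → 97 → 292 → 146 → 73 → 220 → 110 → 55 → 166 → 83 → 250 → 125 → 376 → 188 → 94 → 47 → 142 → 71 → 214 → 107 → 322 → 161 → 484 → 242 → 121 → 364 → 182 → 91 → 274 → 137 → 412 → 206 → 103 → 310 → 155 → 466 → 233 → 700 → 350 → 175 → 526 → 263 → 790 → 395 → 1186 → 593 → 1780 → 890 → 445 → 1336 → 668 → 334 → 167 → 502 → 251 → 754 → 377 → 1132 → 566 → 283 → 850 → 425 → 1276 → 638 → 319 → 958 → 479 → 1438 → 719 → 2158 → 1079 → 3238 → 1619 → 4858 → 2429 → 7288 → 3644 → 1822 → 911 → 2734 → 1367 → 4102 → 2051 → 6154 → 3077 → 9232 → 4616 → 2308 → 1154 → 577 → 1732 → 866 → 433 → 1300 → 650 → 325 → 976 → 488 → 244 → 122 → 61 → 184 → 92 → 46 → 23 → 70 → 35 → 106 → 53 → 160 → 80 → 40 → 20 → 10 → 5 → 16 → 8 → 4 → 2 → 1
Total steps = 119

119 steps


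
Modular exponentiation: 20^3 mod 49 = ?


20^1 mod 49 = 20
20^2 mod 49 = 8
20^3 mod 49 = 13


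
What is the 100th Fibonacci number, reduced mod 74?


F(k) mod 74 for k=1..100:
1, 1, 2, 3, 5, 8, 13, 21, 34, 55, 15, 70, 11, 7, 18, 25, 43, 68, 37, 31, 68, 25, 19, 44, 63, 33, 22, 55, 3, 58, 61, 45, 32, 3, 35, 38, 73, 37, 36, 73, 35, 34, 69, 29, 24, 53, 3, 56, 59, 41, 26, 67, 19, 12, 31, 43, 0, 43, 43, 12, 55, 67, 48, 41, 15, 56, 71, 53, 50, 29, 5, 34, 39, 73, 38, 37, 1, 38, 39, 3, 42, 45, 13, 58, 71, 55, 52, 33, 11, 44, 55, 25, 6, 31, 37, 68, 31, 25, 56, 7
F(100) mod 74 = 7


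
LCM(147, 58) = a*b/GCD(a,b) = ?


GCD(147, 58) = 1
LCM = 147*58/1 = 8526/1 = 8526

LCM = 8526


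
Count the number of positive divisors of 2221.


2221 = 2221^1
d(2221) = (1+1) = 2

2 divisors


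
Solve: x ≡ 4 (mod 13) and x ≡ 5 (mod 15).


M = 13*15 = 195
M1 = M/13 = 15, M2 = M/15 = 13
M1^(-1) mod 13 = 7, M2^(-1) mod 15 = 7
x = 4*15*7 + 5*13*7 = 875
875 mod 195 = 95
Check: 95 mod 13 = 4 ✓, 95 mod 15 = 5 ✓

x ≡ 95 (mod 195)


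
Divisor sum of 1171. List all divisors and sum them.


Divisors of 1171: 1, 1171
Sum = 1 + 1171 = 1172

σ(1171) = 1172


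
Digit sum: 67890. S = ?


6 + 7 + 8 + 9 + 0 = 30


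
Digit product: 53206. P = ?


5 × 3 × 2 × 0 × 6 = 0


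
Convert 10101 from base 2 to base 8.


10101 (base 2) = 21 (decimal)
21 (decimal) = 25 (base 8)


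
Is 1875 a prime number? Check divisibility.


1875 / 3 = 625 (exact division)
1875 is NOT prime.

No, 1875 is not prime


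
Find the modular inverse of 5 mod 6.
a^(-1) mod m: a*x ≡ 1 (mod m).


Use the extended Euclidean algorithm on (6, 5); each row r = 6*s + 5*t:
r=6, s=1, t=0
r=5, s=0, t=1
q=1: r=1, s=1, t=-1   [6*(1) + 5*(-1) = 1]
q=5: r=0, s=-5, t=6   [6*(-5) + 5*(6) = 0]
GCD = 1 with t = -1, so 5*(-1) ≡ 1 (mod 6)
Inverse = -1 mod 6 = 5
Check: 5 * 5 = 25 ≡ 1 (mod 6)

5^(-1) ≡ 5 (mod 6)
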